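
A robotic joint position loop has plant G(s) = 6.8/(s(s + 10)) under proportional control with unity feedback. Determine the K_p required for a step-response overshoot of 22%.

K_p = 19.5

From %OS = 100·exp(−πζ/√(1−ζ²)) = 22%, ζ = −ln(0.22)/√(π²+ln²(0.22)) = 0.4342.
Characteristic equation s² + 10s + 6.8K_p = 0 gives ζ = 10/(2√(6.8K_p)).
Setting ζ = 0.4342: √(6.8K_p) = 10/(2·0.4342) = 11.52, so K_p = 132.6/6.8 = 19.5.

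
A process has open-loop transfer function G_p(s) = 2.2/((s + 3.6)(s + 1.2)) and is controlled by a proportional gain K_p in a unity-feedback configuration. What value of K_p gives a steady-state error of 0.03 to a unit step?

For a type-0 loop with proportional control, e_ss = 1/(1 + K_p·G_p(0)).
G_p(0) = 0.5093. Require 1/(1 + K_p·0.5093) = 0.03, so 1 + 0.5093·K_p = 33.33.
K_p = (33.33 − 1)/0.5093 = 63.5.

K_p = 63.5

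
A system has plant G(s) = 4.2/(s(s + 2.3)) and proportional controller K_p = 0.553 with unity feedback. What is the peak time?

The closed-loop denominator s² + 2.3s + 2.323 gives ω_n = √2.323 = 1.524 and ζ = 2.3/(2ω_n) = 0.7546.
Damped frequency ω_d = ω_n√(1−ζ²) = 1 rad/s, so peak time T_p = π/ω_d = 3.14 s.

T_p = 3.14 s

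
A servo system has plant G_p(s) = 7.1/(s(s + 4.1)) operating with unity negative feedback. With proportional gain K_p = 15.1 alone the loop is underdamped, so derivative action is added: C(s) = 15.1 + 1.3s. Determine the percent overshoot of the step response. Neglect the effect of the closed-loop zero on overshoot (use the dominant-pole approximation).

Forward path: (15.1 + 1.3s)·7.1/(s(s+4.1)). The closed-loop characteristic equation is s² + (4.1 + 7.1·1.3)s + 7.1·15.1 = 0.
That is s² + 13.33s + 107.2 = 0, so ω_n = 10.35 rad/s and ζ = 13.33/(2·10.35) = 0.6437.
%OS = 100·exp(−πζ/√(1−ζ²)) = 7.12%.

7.12%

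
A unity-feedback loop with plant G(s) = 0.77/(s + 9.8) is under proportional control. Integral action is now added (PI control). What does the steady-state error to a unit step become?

The integrator makes K_pos = lim_{s→0} C(s)G(s) infinite, so e_ss = 1/(1+K_pos) = 0.

0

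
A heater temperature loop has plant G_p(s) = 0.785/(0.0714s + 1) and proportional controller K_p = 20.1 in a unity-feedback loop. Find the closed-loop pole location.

Closed loop: T(s) = K_p·G_p/(1+K_p·G_p) = 15.78/(0.0714s + 1 + 15.78), with pole at s = −(1 + 15.78)/0.0714 = −235.

s = -235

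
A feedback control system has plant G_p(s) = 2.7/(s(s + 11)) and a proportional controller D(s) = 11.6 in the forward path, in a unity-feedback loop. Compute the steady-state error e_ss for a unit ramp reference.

0.351

The loop has one pole at the origin (type 1). Velocity error constant K_v = lim_{s→0} s·D(s)G_p(s) = 11.6·2.7/11 = 2.847.
Steady-state error to a unit ramp: e_ss = 1/K_v = 0.351.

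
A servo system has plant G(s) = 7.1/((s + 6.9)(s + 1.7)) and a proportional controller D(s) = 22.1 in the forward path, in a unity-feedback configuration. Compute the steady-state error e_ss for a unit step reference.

The loop is type 0. Static position error constant K_pos = D(0)·G(0) = 22.1·0.6053 = 13.38.
Steady-state error to a unit step: e_ss = 1/(1+K_pos) = 1/14.38 = 0.0696.

0.0696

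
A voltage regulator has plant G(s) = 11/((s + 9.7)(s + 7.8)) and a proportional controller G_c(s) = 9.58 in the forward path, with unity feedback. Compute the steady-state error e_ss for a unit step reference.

0.418

The loop is type 0. Static position error constant K_pos = G_c(0)·G(0) = 9.58·0.1454 = 1.393.
Steady-state error to a unit step: e_ss = 1/(1+K_pos) = 1/2.393 = 0.418.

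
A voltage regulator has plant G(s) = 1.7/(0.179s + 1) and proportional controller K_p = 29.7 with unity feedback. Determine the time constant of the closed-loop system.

Closed loop: T(s) = K_p·G/(1+K_p·G) = 50.49/(0.179s + 1 + 50.49), with pole at s = −(1 + 50.49)/0.179 = −287.7.
Closed-loop time constant τ = 1/287.7 = 0.00348 s.

τ = 0.00348 s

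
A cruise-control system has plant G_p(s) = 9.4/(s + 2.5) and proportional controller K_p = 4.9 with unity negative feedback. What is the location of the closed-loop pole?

s = -48.56

Closed-loop transfer function: T(s) = K_p·G_p(s)/(1 + K_p·G_p(s)) = 46.06/(s + 2.5 + 46.06) = 46.06/(s + 48.56).
The closed-loop pole is at s = −48.56.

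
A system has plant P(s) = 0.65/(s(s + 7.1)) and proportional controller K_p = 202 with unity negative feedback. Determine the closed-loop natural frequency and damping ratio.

ω_n = 11.5 rad/s, ζ = 0.31

The closed-loop denominator is s(s+7.1) + 202·0.65 = s² + 7.1s + 131.3.
Matching s² + 2ζω_n s + ω_n²: ω_n = √131.3 = 11.46 rad/s and 2ζω_n = 7.1, so ζ = 7.1/(2·11.46) = 0.31.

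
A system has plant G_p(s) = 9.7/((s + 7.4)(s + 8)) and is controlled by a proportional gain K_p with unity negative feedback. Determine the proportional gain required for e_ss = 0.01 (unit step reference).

For a type-0 loop with proportional control, e_ss = 1/(1 + K_p·G_p(0)).
G_p(0) = 0.1639. Require 1/(1 + K_p·0.1639) = 0.01, so 1 + 0.1639·K_p = 100.
K_p = (100 − 1)/0.1639 = 604.

K_p = 604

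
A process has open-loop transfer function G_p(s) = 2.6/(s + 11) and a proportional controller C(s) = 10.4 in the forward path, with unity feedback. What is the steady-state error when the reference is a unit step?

The loop is type 0. Static position error constant K_pos = C(0)·G_p(0) = 10.4·0.2364 = 2.458.
Steady-state error to a unit step: e_ss = 1/(1+K_pos) = 1/3.458 = 0.289.

0.289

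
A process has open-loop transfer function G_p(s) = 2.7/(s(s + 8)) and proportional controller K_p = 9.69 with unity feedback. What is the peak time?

T_p = 0.985 s

Closed-loop characteristic equation: s² + 8s + 26.16 = 0, so ω_n = 5.115 rad/s and ζ = 8/(2·5.115) = 0.782.
Damped frequency ω_d = ω_n√(1−ζ²) = 3.188 rad/s, so peak time T_p = π/ω_d = 0.985 s.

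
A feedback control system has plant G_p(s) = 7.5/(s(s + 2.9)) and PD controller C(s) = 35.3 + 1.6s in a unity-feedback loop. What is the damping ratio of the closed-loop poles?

Forward path: (35.3 + 1.6s)·7.5/(s(s+2.9)). The closed-loop characteristic equation is s² + (2.9 + 7.5·1.6)s + 7.5·35.3 = 0.
That is s² + 14.9s + 264.8 = 0, so ω_n = 16.27 rad/s and ζ = 14.9/(2·16.27) = 0.4579.

ζ = 0.458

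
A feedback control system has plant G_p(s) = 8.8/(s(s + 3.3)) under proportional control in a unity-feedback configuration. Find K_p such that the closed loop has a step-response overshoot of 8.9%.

K_p = 0.831

From %OS = 100·exp(−πζ/√(1−ζ²)) = 8.9%, ζ = −ln(0.089)/√(π²+ln²(0.089)) = 0.6101.
Characteristic equation s² + 3.3s + 8.8K_p = 0 gives ζ = 3.3/(2√(8.8K_p)).
Setting ζ = 0.6101: √(8.8K_p) = 3.3/(2·0.6101) = 2.704, so K_p = 7.314/8.8 = 0.831.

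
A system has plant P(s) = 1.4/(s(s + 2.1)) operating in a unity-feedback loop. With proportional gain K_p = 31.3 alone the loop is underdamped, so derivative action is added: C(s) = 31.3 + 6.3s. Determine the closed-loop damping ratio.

ζ = 0.825

Forward path: (31.3 + 6.3s)·1.4/(s(s+2.1)). The closed-loop characteristic equation is s² + (2.1 + 1.4·6.3)s + 1.4·31.3 = 0.
That is s² + 10.92s + 43.82 = 0, so ω_n = 6.62 rad/s and ζ = 10.92/(2·6.62) = 0.8248.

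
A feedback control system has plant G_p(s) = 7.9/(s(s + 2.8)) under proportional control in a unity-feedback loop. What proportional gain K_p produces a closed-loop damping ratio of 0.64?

Closed-loop characteristic equation: s² + 2.8s + K_p·7.9 = 0.
So ω_n = √(7.9K_p) and 2ζω_n = 2.8, giving ζ = 2.8/(2√(7.9K_p)).
Setting ζ = 0.64: √(7.9K_p) = 2.8/(2·0.64) = 2.188, so K_p = 4.785/7.9 = 0.606.

K_p = 0.606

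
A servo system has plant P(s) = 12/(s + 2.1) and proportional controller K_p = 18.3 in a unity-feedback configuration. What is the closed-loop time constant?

τ = 0.00451 s

Closed-loop transfer function: T(s) = K_p·P(s)/(1 + K_p·P(s)) = 219.6/(s + 2.1 + 219.6) = 219.6/(s + 221.7).
Time constant τ = 1/221.7 = 0.00451 s.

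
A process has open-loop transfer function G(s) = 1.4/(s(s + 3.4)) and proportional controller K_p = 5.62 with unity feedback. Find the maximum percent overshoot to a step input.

9.13%

The closed-loop denominator s² + 3.4s + 7.868 gives ω_n = √7.868 = 2.805 and ζ = 3.4/(2ω_n) = 0.6061.
%OS = 100·exp(−πζ/√(1−ζ²)) = 100·exp(−π·0.6061/√0.6327) = 9.13%.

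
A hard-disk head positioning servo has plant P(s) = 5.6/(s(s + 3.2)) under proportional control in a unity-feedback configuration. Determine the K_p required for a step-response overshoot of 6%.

K_p = 1.03

From %OS = 100·exp(−πζ/√(1−ζ²)) = 6%, ζ = −ln(0.06)/√(π²+ln²(0.06)) = 0.6671.
Characteristic equation s² + 3.2s + 5.6K_p = 0 gives ζ = 3.2/(2√(5.6K_p)).
Setting ζ = 0.6671: √(5.6K_p) = 3.2/(2·0.6671) = 2.398, so K_p = 5.752/5.6 = 1.03.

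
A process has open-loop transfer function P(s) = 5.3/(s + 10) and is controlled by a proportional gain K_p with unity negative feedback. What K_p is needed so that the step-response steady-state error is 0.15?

Steady-state error for a unit step on this type-0 loop is 1/(1 + K_p·P(0)).
P(0) = 0.53. Require 1/(1 + K_p·0.53) = 0.15, so 1 + 0.53·K_p = 6.667.
K_p = (6.667 − 1)/0.53 = 10.7.

K_p = 10.7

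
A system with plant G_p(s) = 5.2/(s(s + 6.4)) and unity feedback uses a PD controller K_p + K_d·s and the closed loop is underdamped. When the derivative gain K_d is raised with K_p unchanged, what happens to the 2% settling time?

Characteristic equation s² + (6.4 + 5.2K_d)s + 5.2K_p = 0: raising K_d increases ζω_n = (6.4+5.2K_d)/2 while the loop stays underdamped, so T_s ≈ 4/(ζω_n) decreases.

decrease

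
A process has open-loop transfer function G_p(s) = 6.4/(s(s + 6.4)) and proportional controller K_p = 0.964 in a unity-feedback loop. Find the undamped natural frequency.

The closed-loop denominator is s(s+6.4) + 0.964·6.4 = s² + 6.4s + 6.17.
Matching s² + 2ζω_n s + ω_n²: ω_n = √6.17 = 2.484 rad/s and 2ζω_n = 6.4, so ζ = 6.4/(2·2.484) = 1.29.

ω_n = 2.48 rad/s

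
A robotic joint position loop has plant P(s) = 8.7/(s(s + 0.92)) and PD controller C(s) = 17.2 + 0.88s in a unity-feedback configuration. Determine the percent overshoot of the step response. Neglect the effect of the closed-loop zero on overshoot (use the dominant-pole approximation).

30.9%

Forward path: (17.2 + 0.88s)·8.7/(s(s+0.92)). The closed-loop characteristic equation is s² + (0.92 + 8.7·0.88)s + 8.7·17.2 = 0.
That is s² + 8.576s + 149.6 = 0, so ω_n = 12.23 rad/s and ζ = 8.576/(2·12.23) = 0.3505.
%OS = 100·exp(−πζ/√(1−ζ²)) = 30.9%.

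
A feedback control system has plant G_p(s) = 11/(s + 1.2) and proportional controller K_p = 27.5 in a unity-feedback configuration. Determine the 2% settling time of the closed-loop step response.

Closed-loop transfer function: T(s) = K_p·G_p(s)/(1 + K_p·G_p(s)) = 302.5/(s + 1.2 + 302.5) = 302.5/(s + 303.7).
Time constant τ = 1/303.7 = 0.003293 s, so the 2% settling time is about 4τ = 0.0132 s.

T_s ≈ 0.0132 s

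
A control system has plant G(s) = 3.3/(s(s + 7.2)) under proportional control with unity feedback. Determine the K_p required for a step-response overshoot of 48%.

K_p = 75.9

From %OS = 100·exp(−πζ/√(1−ζ²)) = 48%, ζ = −ln(0.48)/√(π²+ln²(0.48)) = 0.2275.
Characteristic equation s² + 7.2s + 3.3K_p = 0 gives ζ = 7.2/(2√(3.3K_p)).
Setting ζ = 0.2275: √(3.3K_p) = 7.2/(2·0.2275) = 15.82, so K_p = 250.4/3.3 = 75.9.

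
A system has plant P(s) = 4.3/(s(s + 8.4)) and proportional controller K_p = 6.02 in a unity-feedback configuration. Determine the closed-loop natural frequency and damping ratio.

ω_n = 5.09 rad/s, ζ = 0.825

With unity feedback the closed-loop characteristic equation is s² + 8.4s + 6.02·4.3 = s² + 8.4s + 25.89 = 0.
So ω_n² = 25.89 ⇒ ω_n = 5.088 rad/s, and ζ = 8.4/(2ω_n) = 0.825.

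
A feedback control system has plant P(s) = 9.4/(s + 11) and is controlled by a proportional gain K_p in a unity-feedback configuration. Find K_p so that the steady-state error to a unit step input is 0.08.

The loop is type 0, so e_ss(step) = 1/(1 + K_pos) with K_pos = K_p·P(0).
P(0) = 0.8545. Require 1/(1 + K_p·0.8545) = 0.08, so 1 + 0.8545·K_p = 12.5.
K_p = (12.5 − 1)/0.8545 = 13.5.

K_p = 13.5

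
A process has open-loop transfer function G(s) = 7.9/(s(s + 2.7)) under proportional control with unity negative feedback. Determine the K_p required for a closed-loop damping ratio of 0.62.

K_p = 0.6

Closed-loop characteristic equation: s² + 2.7s + K_p·7.9 = 0.
So ω_n = √(7.9K_p) and 2ζω_n = 2.7, giving ζ = 2.7/(2√(7.9K_p)).
Setting ζ = 0.62: √(7.9K_p) = 2.7/(2·0.62) = 2.177, so K_p = 4.741/7.9 = 0.6.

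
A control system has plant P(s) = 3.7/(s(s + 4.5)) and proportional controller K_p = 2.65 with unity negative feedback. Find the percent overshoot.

From 1 + K_pP(s) = 0: s² + 4.5s + 9.805 = 0 ⇒ ω_n = 3.131, ζ = 0.7186.
%OS = 100·exp(−πζ/√(1−ζ²)) = 100·exp(−π·0.7186/√0.4837) = 3.89%.

3.89%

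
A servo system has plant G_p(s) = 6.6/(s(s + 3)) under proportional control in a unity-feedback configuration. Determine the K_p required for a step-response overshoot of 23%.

From %OS = 100·exp(−πζ/√(1−ζ²)) = 23%, ζ = −ln(0.23)/√(π²+ln²(0.23)) = 0.4237.
Characteristic equation s² + 3s + 6.6K_p = 0 gives ζ = 3/(2√(6.6K_p)).
Setting ζ = 0.4237: √(6.6K_p) = 3/(2·0.4237) = 3.54, so K_p = 12.53/6.6 = 1.9.

K_p = 1.9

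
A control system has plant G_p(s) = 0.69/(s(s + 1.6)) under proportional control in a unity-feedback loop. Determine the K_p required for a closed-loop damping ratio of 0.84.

K_p = 1.31

Closed-loop characteristic equation: s² + 1.6s + K_p·0.69 = 0.
So ω_n = √(0.69K_p) and 2ζω_n = 1.6, giving ζ = 1.6/(2√(0.69K_p)).
Setting ζ = 0.84: √(0.69K_p) = 1.6/(2·0.84) = 0.9524, so K_p = 0.907/0.69 = 1.31.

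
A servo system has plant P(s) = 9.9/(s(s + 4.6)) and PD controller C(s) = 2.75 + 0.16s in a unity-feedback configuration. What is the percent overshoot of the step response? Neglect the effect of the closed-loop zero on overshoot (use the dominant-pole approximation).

Forward path: (2.75 + 0.16s)·9.9/(s(s+4.6)). The closed-loop characteristic equation is s² + (4.6 + 9.9·0.16)s + 9.9·2.75 = 0.
That is s² + 6.184s + 27.23 = 0, so ω_n = 5.218 rad/s and ζ = 6.184/(2·5.218) = 0.5926.
%OS = 100·exp(−πζ/√(1−ζ²)) = 9.91%.

9.91%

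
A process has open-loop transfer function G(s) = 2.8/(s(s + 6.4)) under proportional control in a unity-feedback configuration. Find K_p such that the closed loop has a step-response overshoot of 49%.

K_p = 74.6

From %OS = 100·exp(−πζ/√(1−ζ²)) = 49%, ζ = −ln(0.49)/√(π²+ln²(0.49)) = 0.2214.
Characteristic equation s² + 6.4s + 2.8K_p = 0 gives ζ = 6.4/(2√(2.8K_p)).
Setting ζ = 0.2214: √(2.8K_p) = 6.4/(2·0.2214) = 14.45, so K_p = 208.8/2.8 = 74.6.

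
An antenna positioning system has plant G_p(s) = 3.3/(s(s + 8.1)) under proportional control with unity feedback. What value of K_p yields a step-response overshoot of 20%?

From %OS = 100·exp(−πζ/√(1−ζ²)) = 20%, ζ = −ln(0.2)/√(π²+ln²(0.2)) = 0.4559.
Characteristic equation s² + 8.1s + 3.3K_p = 0 gives ζ = 8.1/(2√(3.3K_p)).
Setting ζ = 0.4559: √(3.3K_p) = 8.1/(2·0.4559) = 8.883, so K_p = 78.9/3.3 = 23.9.

K_p = 23.9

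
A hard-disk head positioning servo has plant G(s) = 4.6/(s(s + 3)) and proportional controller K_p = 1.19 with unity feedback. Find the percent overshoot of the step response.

Closed-loop characteristic equation: s² + 3s + 5.474 = 0, so ω_n = 2.34 rad/s and ζ = 3/(2·2.34) = 0.6411.
%OS = 100·exp(−πζ/√(1−ζ²)) = 100·exp(−π·0.6411/√0.589) = 7.25%.

7.25%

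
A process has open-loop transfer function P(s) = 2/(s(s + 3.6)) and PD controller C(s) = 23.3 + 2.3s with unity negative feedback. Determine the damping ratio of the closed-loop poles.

Forward path: (23.3 + 2.3s)·2/(s(s+3.6)). The closed-loop characteristic equation is s² + (3.6 + 2·2.3)s + 2·23.3 = 0.
That is s² + 8.2s + 46.6 = 0, so ω_n = 6.826 rad/s and ζ = 8.2/(2·6.826) = 0.6006.

ζ = 0.601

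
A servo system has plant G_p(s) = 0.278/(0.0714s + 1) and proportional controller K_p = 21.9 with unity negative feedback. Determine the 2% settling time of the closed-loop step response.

T_s ≈ 0.0403 s

Closed loop: T(s) = K_p·G_p/(1+K_p·G_p) = 6.088/(0.0714s + 1 + 6.088), with pole at s = −(1 + 6.088)/0.0714 = −99.27.
τ = 1/99.27 = 0.01007 s, so 2% settling time ≈ 4τ = 0.0403 s.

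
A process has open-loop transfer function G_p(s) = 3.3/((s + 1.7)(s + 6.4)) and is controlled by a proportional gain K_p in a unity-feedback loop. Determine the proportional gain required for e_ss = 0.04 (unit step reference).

K_p = 79.1

For a type-0 loop with proportional control, e_ss = 1/(1 + K_p·G_p(0)).
G_p(0) = 0.3033. Require 1/(1 + K_p·0.3033) = 0.04, so 1 + 0.3033·K_p = 25.
K_p = (25 − 1)/0.3033 = 79.1.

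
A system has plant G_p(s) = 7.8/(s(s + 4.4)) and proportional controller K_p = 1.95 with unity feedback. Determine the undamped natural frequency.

The closed-loop denominator is s(s+4.4) + 1.95·7.8 = s² + 4.4s + 15.21.
So ω_n² = 15.21 ⇒ ω_n = 3.9 rad/s, and ζ = 4.4/(2ω_n) = 0.564.

ω_n = 3.9 rad/s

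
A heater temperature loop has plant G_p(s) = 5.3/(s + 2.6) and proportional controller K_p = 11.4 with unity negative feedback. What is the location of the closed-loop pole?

Closed-loop transfer function: T(s) = K_p·G_p(s)/(1 + K_p·G_p(s)) = 60.42/(s + 2.6 + 60.42) = 60.42/(s + 63.02).
The closed-loop pole is at s = −63.02.

s = -63.02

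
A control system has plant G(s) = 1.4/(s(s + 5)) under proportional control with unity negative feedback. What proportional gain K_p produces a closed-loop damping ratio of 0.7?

K_p = 9.11

Closed-loop characteristic equation: s² + 5s + K_p·1.4 = 0.
So ω_n = √(1.4K_p) and 2ζω_n = 5, giving ζ = 5/(2√(1.4K_p)).
Setting ζ = 0.7: √(1.4K_p) = 5/(2·0.7) = 3.571, so K_p = 12.76/1.4 = 9.11.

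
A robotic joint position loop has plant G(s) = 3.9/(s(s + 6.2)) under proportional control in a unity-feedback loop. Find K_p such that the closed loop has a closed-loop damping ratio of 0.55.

K_p = 8.15

Closed-loop characteristic equation: s² + 6.2s + K_p·3.9 = 0.
So ω_n = √(3.9K_p) and 2ζω_n = 6.2, giving ζ = 6.2/(2√(3.9K_p)).
Setting ζ = 0.55: √(3.9K_p) = 6.2/(2·0.55) = 5.636, so K_p = 31.77/3.9 = 8.15.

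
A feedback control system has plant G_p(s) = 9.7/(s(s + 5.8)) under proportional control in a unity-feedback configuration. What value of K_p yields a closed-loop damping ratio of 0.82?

K_p = 1.29

Closed-loop characteristic equation: s² + 5.8s + K_p·9.7 = 0.
So ω_n = √(9.7K_p) and 2ζω_n = 5.8, giving ζ = 5.8/(2√(9.7K_p)).
Setting ζ = 0.82: √(9.7K_p) = 5.8/(2·0.82) = 3.537, so K_p = 12.51/9.7 = 1.29.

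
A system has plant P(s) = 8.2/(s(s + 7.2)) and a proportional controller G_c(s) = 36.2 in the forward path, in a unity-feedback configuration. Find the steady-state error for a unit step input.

The open loop G_c(s)P(s) has a pole at the origin (type 1), so the static position error constant is infinite and e_ss = 1/(1+∞) = 0.

0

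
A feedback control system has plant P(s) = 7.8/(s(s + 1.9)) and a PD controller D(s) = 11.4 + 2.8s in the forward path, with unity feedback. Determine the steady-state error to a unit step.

The open loop D(s)P(s) has a pole at the origin (type 1), so the static position error constant is infinite and e_ss = 1/(1+∞) = 0.

0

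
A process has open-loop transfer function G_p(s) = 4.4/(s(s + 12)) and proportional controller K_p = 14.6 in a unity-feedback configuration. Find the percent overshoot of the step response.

2.88%

Closed-loop characteristic equation: s² + 12s + 64.24 = 0, so ω_n = 8.015 rad/s and ζ = 12/(2·8.015) = 0.7486.
%OS = 100·exp(−πζ/√(1−ζ²)) = 100·exp(−π·0.7486/√0.4396) = 2.88%.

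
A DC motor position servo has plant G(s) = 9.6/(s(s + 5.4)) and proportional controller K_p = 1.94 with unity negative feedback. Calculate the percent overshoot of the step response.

The closed-loop denominator s² + 5.4s + 18.62 gives ω_n = √18.62 = 4.316 and ζ = 5.4/(2ω_n) = 0.6256.
%OS = 100·exp(−πζ/√(1−ζ²)) = 100·exp(−π·0.6256/√0.6086) = 8.05%.

8.05%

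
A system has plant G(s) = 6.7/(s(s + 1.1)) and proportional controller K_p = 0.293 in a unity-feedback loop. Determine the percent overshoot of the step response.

The closed-loop denominator s² + 1.1s + 1.963 gives ω_n = √1.963 = 1.401 and ζ = 1.1/(2ω_n) = 0.3925.
%OS = 100·exp(−πζ/√(1−ζ²)) = 100·exp(−π·0.3925/√0.8459) = 26.2%.

26.2%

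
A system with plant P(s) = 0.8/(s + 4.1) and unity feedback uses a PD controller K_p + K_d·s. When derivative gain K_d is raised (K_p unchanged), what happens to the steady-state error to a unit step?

unchanged

K_d affects only the transient (the s-coefficient); the DC loop gain, and hence e_ss, depends only on K_p.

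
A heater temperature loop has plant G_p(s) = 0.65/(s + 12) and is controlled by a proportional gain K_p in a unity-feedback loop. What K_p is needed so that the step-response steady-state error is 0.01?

K_p = 1830

For a type-0 loop with proportional control, e_ss = 1/(1 + K_p·G_p(0)).
G_p(0) = 0.05417. Require 1/(1 + K_p·0.05417) = 0.01, so 1 + 0.05417·K_p = 100.
K_p = (100 − 1)/0.05417 = 1830.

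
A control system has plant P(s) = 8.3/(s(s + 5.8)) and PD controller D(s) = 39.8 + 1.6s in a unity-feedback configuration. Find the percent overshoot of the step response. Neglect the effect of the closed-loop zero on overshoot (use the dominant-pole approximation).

Forward path: (39.8 + 1.6s)·8.3/(s(s+5.8)). The closed-loop characteristic equation is s² + (5.8 + 8.3·1.6)s + 8.3·39.8 = 0.
That is s² + 19.08s + 330.3 = 0, so ω_n = 18.18 rad/s and ζ = 19.08/(2·18.18) = 0.5249.
%OS = 100·exp(−πζ/√(1−ζ²)) = 14.4%.

14.4%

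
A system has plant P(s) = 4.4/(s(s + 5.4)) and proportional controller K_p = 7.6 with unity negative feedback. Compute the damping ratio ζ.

With unity feedback the closed-loop characteristic equation is s² + 5.4s + 7.6·4.4 = s² + 5.4s + 33.44 = 0.
Matching s² + 2ζω_n s + ω_n²: ω_n = √33.44 = 5.783 rad/s and 2ζω_n = 5.4, so ζ = 5.4/(2·5.783) = 0.467.

ζ = 0.467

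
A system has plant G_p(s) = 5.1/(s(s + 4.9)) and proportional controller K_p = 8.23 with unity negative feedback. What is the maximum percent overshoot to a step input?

27.7%

Closed-loop characteristic equation: s² + 4.9s + 41.97 = 0, so ω_n = 6.479 rad/s and ζ = 4.9/(2·6.479) = 0.3782.
%OS = 100·exp(−πζ/√(1−ζ²)) = 100·exp(−π·0.3782/√0.857) = 27.7%.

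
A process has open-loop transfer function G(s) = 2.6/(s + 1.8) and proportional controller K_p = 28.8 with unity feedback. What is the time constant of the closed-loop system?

Closed-loop transfer function: T(s) = K_p·G(s)/(1 + K_p·G(s)) = 74.88/(s + 1.8 + 74.88) = 74.88/(s + 76.68).
Time constant τ = 1/76.68 = 0.013 s.

τ = 0.013 s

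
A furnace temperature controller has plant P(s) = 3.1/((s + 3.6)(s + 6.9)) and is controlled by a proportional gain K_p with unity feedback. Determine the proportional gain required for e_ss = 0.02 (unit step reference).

For a type-0 loop with proportional control, e_ss = 1/(1 + K_p·P(0)).
P(0) = 0.1248. Require 1/(1 + K_p·0.1248) = 0.02, so 1 + 0.1248·K_p = 50.
K_p = (50 − 1)/0.1248 = 393.

K_p = 393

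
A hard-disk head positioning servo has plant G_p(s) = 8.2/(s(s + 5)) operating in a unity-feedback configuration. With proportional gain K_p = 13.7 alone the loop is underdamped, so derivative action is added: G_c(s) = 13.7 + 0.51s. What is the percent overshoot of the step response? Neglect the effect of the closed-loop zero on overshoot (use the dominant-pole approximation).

Forward path: (13.7 + 0.51s)·8.2/(s(s+5)). The closed-loop characteristic equation is s² + (5 + 8.2·0.51)s + 8.2·13.7 = 0.
That is s² + 9.182s + 112.3 = 0, so ω_n = 10.6 rad/s and ζ = 9.182/(2·10.6) = 0.4332.
%OS = 100·exp(−πζ/√(1−ζ²)) = 22.1%.

22.1%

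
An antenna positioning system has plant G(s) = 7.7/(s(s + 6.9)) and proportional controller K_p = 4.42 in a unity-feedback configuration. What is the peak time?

T_p = 0.668 s

Closed-loop characteristic equation: s² + 6.9s + 34.03 = 0, so ω_n = 5.834 rad/s and ζ = 6.9/(2·5.834) = 0.5914.
Damped frequency ω_d = ω_n√(1−ζ²) = 4.704 rad/s, so peak time T_p = π/ω_d = 0.668 s.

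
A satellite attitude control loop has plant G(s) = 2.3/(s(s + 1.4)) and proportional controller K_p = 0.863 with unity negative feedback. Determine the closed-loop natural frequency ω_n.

ω_n = 1.41 rad/s

With unity feedback the closed-loop characteristic equation is s² + 1.4s + 0.863·2.3 = s² + 1.4s + 1.985 = 0.
So ω_n² = 1.985 ⇒ ω_n = 1.409 rad/s, and ζ = 1.4/(2ω_n) = 0.497.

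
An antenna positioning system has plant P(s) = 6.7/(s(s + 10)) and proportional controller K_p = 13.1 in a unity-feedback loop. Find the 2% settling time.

Closed-loop characteristic equation: s² + 10s + 87.77 = 0, so ω_n = 9.369 rad/s and ζ = 10/(2·9.369) = 0.5337.
2% settling time T_s ≈ 4/(ζω_n) = 4/5 = 0.8 s.

T_s ≈ 0.8 s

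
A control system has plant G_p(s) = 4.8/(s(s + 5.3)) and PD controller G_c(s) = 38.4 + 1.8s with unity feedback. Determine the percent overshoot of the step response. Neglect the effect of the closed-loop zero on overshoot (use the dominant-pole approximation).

Forward path: (38.4 + 1.8s)·4.8/(s(s+5.3)). The closed-loop characteristic equation is s² + (5.3 + 4.8·1.8)s + 4.8·38.4 = 0.
That is s² + 13.94s + 184.3 = 0, so ω_n = 13.58 rad/s and ζ = 13.94/(2·13.58) = 0.5134.
%OS = 100·exp(−πζ/√(1−ζ²)) = 15.3%.

15.3%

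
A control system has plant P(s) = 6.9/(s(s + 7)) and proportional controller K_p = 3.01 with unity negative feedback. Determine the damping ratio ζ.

With unity feedback the closed-loop characteristic equation is s² + 7s + 3.01·6.9 = s² + 7s + 20.77 = 0.
So ω_n² = 20.77 ⇒ ω_n = 4.557 rad/s, and ζ = 7/(2ω_n) = 0.768.

ζ = 0.768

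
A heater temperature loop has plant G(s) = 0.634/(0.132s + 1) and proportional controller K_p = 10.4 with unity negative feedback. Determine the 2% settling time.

Closed loop: T(s) = K_p·G/(1+K_p·G) = 6.594/(0.132s + 1 + 6.594), with pole at s = −(1 + 6.594)/0.132 = −57.53.
τ = 1/57.53 = 0.01738 s, so 2% settling time ≈ 4τ = 0.0695 s.

T_s ≈ 0.0695 s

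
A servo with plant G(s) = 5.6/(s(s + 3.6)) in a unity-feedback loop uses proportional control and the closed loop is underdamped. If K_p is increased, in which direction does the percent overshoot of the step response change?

increase

ζ = 3.6/(2√(5.6K_p)) decreases as K_p grows; lower damping means more overshoot.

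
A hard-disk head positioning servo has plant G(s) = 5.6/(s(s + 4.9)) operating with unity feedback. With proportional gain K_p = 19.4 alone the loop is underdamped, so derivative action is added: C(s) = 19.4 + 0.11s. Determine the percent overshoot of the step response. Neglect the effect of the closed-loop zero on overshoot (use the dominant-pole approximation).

Forward path: (19.4 + 0.11s)·5.6/(s(s+4.9)). The closed-loop characteristic equation is s² + (4.9 + 5.6·0.11)s + 5.6·19.4 = 0.
That is s² + 5.516s + 108.6 = 0, so ω_n = 10.42 rad/s and ζ = 5.516/(2·10.42) = 0.2646.
%OS = 100·exp(−πζ/√(1−ζ²)) = 42.2%.

42.2%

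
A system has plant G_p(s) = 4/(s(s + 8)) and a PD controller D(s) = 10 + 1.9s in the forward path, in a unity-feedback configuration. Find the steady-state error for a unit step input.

0

The open loop D(s)G_p(s) has a pole at the origin (type 1), so the static position error constant is infinite and e_ss = 1/(1+∞) = 0.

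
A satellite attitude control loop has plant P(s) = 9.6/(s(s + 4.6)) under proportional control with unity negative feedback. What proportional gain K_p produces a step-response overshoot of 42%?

From %OS = 100·exp(−πζ/√(1−ζ²)) = 42%, ζ = −ln(0.42)/√(π²+ln²(0.42)) = 0.2662.
Characteristic equation s² + 4.6s + 9.6K_p = 0 gives ζ = 4.6/(2√(9.6K_p)).
Setting ζ = 0.2662: √(9.6K_p) = 4.6/(2·0.2662) = 8.641, so K_p = 74.67/9.6 = 7.78.

K_p = 7.78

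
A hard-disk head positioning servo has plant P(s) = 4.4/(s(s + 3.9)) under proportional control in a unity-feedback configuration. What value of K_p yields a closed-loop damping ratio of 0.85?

K_p = 1.2

Closed-loop characteristic equation: s² + 3.9s + K_p·4.4 = 0.
So ω_n = √(4.4K_p) and 2ζω_n = 3.9, giving ζ = 3.9/(2√(4.4K_p)).
Setting ζ = 0.85: √(4.4K_p) = 3.9/(2·0.85) = 2.294, so K_p = 5.263/4.4 = 1.2.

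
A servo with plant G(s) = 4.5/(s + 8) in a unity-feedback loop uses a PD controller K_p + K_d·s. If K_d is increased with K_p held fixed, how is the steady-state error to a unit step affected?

unchanged

K_d affects only the transient (the s-coefficient); the DC loop gain, and hence e_ss, depends only on K_p.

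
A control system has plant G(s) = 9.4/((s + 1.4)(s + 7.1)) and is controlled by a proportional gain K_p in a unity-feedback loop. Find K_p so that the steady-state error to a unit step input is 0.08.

K_p = 12.2

The loop is type 0, so e_ss(step) = 1/(1 + K_pos) with K_pos = K_p·G(0).
G(0) = 0.9457. Require 1/(1 + K_p·0.9457) = 0.08, so 1 + 0.9457·K_p = 12.5.
K_p = (12.5 − 1)/0.9457 = 12.2.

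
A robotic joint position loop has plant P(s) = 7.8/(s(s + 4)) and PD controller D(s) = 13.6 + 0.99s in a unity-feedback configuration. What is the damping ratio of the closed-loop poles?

Forward path: (13.6 + 0.99s)·7.8/(s(s+4)). The closed-loop characteristic equation is s² + (4 + 7.8·0.99)s + 7.8·13.6 = 0.
That is s² + 11.72s + 106.1 = 0, so ω_n = 10.3 rad/s and ζ = 11.72/(2·10.3) = 0.5691.

ζ = 0.569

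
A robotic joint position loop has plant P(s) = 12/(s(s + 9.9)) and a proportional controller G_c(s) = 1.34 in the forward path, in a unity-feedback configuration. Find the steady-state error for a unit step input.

The open loop G_c(s)P(s) has a pole at the origin (type 1), so the static position error constant is infinite and e_ss = 1/(1+∞) = 0.

0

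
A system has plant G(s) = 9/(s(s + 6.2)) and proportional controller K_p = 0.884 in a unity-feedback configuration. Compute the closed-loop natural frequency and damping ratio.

ω_n = 2.82 rad/s, ζ = 1.1

With unity feedback the closed-loop characteristic equation is s² + 6.2s + 0.884·9 = s² + 6.2s + 7.956 = 0.
Matching s² + 2ζω_n s + ω_n²: ω_n = √7.956 = 2.821 rad/s and 2ζω_n = 6.2, so ζ = 6.2/(2·2.821) = 1.1.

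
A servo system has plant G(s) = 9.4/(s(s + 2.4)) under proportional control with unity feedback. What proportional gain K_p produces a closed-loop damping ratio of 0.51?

Closed-loop characteristic equation: s² + 2.4s + K_p·9.4 = 0.
So ω_n = √(9.4K_p) and 2ζω_n = 2.4, giving ζ = 2.4/(2√(9.4K_p)).
Setting ζ = 0.51: √(9.4K_p) = 2.4/(2·0.51) = 2.353, so K_p = 5.536/9.4 = 0.589.

K_p = 0.589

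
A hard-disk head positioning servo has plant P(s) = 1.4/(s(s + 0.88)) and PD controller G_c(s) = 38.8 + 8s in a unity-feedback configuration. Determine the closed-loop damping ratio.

ζ = 0.82

Forward path: (38.8 + 8s)·1.4/(s(s+0.88)). The closed-loop characteristic equation is s² + (0.88 + 1.4·8)s + 1.4·38.8 = 0.
That is s² + 12.08s + 54.32 = 0, so ω_n = 7.37 rad/s and ζ = 12.08/(2·7.37) = 0.8195.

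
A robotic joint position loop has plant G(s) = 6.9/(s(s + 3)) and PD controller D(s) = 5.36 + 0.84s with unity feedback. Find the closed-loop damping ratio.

ζ = 0.723

Forward path: (5.36 + 0.84s)·6.9/(s(s+3)). The closed-loop characteristic equation is s² + (3 + 6.9·0.84)s + 6.9·5.36 = 0.
That is s² + 8.796s + 36.98 = 0, so ω_n = 6.081 rad/s and ζ = 8.796/(2·6.081) = 0.7232.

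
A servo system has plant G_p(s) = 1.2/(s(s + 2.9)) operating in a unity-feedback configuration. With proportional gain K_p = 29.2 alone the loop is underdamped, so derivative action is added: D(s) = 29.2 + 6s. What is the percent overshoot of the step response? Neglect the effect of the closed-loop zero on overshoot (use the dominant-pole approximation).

Forward path: (29.2 + 6s)·1.2/(s(s+2.9)). The closed-loop characteristic equation is s² + (2.9 + 1.2·6)s + 1.2·29.2 = 0.
That is s² + 10.1s + 35.04 = 0, so ω_n = 5.919 rad/s and ζ = 10.1/(2·5.919) = 0.8531.
%OS = 100·exp(−πζ/√(1−ζ²)) = 0.587%.

0.587%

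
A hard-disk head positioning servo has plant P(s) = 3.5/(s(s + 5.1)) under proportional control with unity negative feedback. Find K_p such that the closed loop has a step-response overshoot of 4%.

K_p = 3.63

From %OS = 100·exp(−πζ/√(1−ζ²)) = 4%, ζ = −ln(0.04)/√(π²+ln²(0.04)) = 0.7156.
Characteristic equation s² + 5.1s + 3.5K_p = 0 gives ζ = 5.1/(2√(3.5K_p)).
Setting ζ = 0.7156: √(3.5K_p) = 5.1/(2·0.7156) = 3.563, so K_p = 12.7/3.5 = 3.63.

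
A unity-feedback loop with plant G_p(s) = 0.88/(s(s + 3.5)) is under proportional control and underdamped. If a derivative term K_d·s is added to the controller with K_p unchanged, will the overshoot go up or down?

The derivative term adds K·K_d to the s-coefficient of the characteristic equation, raising 2ζω_n while ω_n is unchanged; ζ increases, so overshoot decreases.

decrease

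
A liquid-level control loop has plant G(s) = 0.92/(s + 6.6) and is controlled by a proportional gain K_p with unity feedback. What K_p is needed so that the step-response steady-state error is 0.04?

K_p = 172

The loop is type 0, so e_ss(step) = 1/(1 + K_pos) with K_pos = K_p·G(0).
G(0) = 0.1394. Require 1/(1 + K_p·0.1394) = 0.04, so 1 + 0.1394·K_p = 25.
K_p = (25 − 1)/0.1394 = 172.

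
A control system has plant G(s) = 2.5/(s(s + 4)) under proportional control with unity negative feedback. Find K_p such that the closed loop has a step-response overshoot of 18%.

K_p = 6.97

From %OS = 100·exp(−πζ/√(1−ζ²)) = 18%, ζ = −ln(0.18)/√(π²+ln²(0.18)) = 0.4791.
Characteristic equation s² + 4s + 2.5K_p = 0 gives ζ = 4/(2√(2.5K_p)).
Setting ζ = 0.4791: √(2.5K_p) = 4/(2·0.4791) = 4.174, so K_p = 17.43/2.5 = 6.97.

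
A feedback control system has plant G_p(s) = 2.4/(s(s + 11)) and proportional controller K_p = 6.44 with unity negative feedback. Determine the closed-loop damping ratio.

ζ = 1.4

With unity feedback the closed-loop characteristic equation is s² + 11s + 6.44·2.4 = s² + 11s + 15.46 = 0.
Matching s² + 2ζω_n s + ω_n²: ω_n = √15.46 = 3.931 rad/s and 2ζω_n = 11, so ζ = 11/(2·3.931) = 1.4.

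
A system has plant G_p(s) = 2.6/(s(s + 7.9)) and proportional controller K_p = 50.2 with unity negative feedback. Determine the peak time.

Closed-loop characteristic equation: s² + 7.9s + 130.5 = 0, so ω_n = 11.42 rad/s and ζ = 7.9/(2·11.42) = 0.3457.
Damped frequency ω_d = ω_n√(1−ζ²) = 10.72 rad/s, so peak time T_p = π/ω_d = 0.293 s.

T_p = 0.293 s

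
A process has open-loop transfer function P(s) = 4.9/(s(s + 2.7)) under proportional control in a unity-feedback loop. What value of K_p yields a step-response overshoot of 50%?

K_p = 8.01

From %OS = 100·exp(−πζ/√(1−ζ²)) = 50%, ζ = −ln(0.5)/√(π²+ln²(0.5)) = 0.2155.
Characteristic equation s² + 2.7s + 4.9K_p = 0 gives ζ = 2.7/(2√(4.9K_p)).
Setting ζ = 0.2155: √(4.9K_p) = 2.7/(2·0.2155) = 6.266, so K_p = 39.26/4.9 = 8.01.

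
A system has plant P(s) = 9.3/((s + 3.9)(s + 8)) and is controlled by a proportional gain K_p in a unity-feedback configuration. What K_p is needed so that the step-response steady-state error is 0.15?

For a type-0 loop with proportional control, e_ss = 1/(1 + K_p·P(0)).
P(0) = 0.2981. Require 1/(1 + K_p·0.2981) = 0.15, so 1 + 0.2981·K_p = 6.667.
K_p = (6.667 − 1)/0.2981 = 19.

K_p = 19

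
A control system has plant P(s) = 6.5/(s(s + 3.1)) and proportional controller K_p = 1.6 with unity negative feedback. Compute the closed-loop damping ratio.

ζ = 0.481

With unity feedback the closed-loop characteristic equation is s² + 3.1s + 1.6·6.5 = s² + 3.1s + 10.4 = 0.
So ω_n² = 10.4 ⇒ ω_n = 3.225 rad/s, and ζ = 3.1/(2ω_n) = 0.481.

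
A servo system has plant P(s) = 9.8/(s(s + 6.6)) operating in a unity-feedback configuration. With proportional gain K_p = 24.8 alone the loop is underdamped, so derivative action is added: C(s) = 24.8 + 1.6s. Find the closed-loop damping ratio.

Forward path: (24.8 + 1.6s)·9.8/(s(s+6.6)). The closed-loop characteristic equation is s² + (6.6 + 9.8·1.6)s + 9.8·24.8 = 0.
That is s² + 22.28s + 243 = 0, so ω_n = 15.59 rad/s and ζ = 22.28/(2·15.59) = 0.7146.

ζ = 0.715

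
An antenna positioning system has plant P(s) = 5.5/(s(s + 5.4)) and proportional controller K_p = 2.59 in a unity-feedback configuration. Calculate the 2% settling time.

From 1 + K_pP(s) = 0: s² + 5.4s + 14.24 = 0 ⇒ ω_n = 3.774, ζ = 0.7154.
2% settling time T_s ≈ 4/(ζω_n) = 4/2.7 = 1.48 s.

T_s ≈ 1.48 s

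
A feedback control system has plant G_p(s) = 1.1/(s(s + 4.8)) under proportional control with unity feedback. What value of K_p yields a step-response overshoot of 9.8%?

K_p = 14.8

From %OS = 100·exp(−πζ/√(1−ζ²)) = 9.8%, ζ = −ln(0.098)/√(π²+ln²(0.098)) = 0.5945.
Characteristic equation s² + 4.8s + 1.1K_p = 0 gives ζ = 4.8/(2√(1.1K_p)).
Setting ζ = 0.5945: √(1.1K_p) = 4.8/(2·0.5945) = 4.037, so K_p = 16.3/1.1 = 14.8.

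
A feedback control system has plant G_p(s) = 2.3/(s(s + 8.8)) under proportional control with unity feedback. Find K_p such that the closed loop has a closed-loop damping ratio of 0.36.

K_p = 64.9

Closed-loop characteristic equation: s² + 8.8s + K_p·2.3 = 0.
So ω_n = √(2.3K_p) and 2ζω_n = 8.8, giving ζ = 8.8/(2√(2.3K_p)).
Setting ζ = 0.36: √(2.3K_p) = 8.8/(2·0.36) = 12.22, so K_p = 149.4/2.3 = 64.9.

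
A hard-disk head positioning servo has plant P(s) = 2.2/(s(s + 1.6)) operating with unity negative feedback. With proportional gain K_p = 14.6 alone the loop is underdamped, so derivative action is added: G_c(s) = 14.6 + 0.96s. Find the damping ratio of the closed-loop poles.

Forward path: (14.6 + 0.96s)·2.2/(s(s+1.6)). The closed-loop characteristic equation is s² + (1.6 + 2.2·0.96)s + 2.2·14.6 = 0.
That is s² + 3.712s + 32.12 = 0, so ω_n = 5.667 rad/s and ζ = 3.712/(2·5.667) = 0.3275.

ζ = 0.327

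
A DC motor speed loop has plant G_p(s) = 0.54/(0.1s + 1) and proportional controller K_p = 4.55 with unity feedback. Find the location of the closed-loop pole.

Closed loop: T(s) = K_p·G_p/(1+K_p·G_p) = 2.457/(0.1s + 1 + 2.457), with pole at s = −(1 + 2.457)/0.1 = −34.57.

s = -34.57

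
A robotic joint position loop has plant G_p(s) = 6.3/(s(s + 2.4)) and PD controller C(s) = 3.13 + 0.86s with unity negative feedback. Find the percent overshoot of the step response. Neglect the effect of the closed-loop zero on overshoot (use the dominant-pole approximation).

Forward path: (3.13 + 0.86s)·6.3/(s(s+2.4)). The closed-loop characteristic equation is s² + (2.4 + 6.3·0.86)s + 6.3·3.13 = 0.
That is s² + 7.818s + 19.72 = 0, so ω_n = 4.441 rad/s and ζ = 7.818/(2·4.441) = 0.8803.
%OS = 100·exp(−πζ/√(1−ζ²)) = 0.294%.

0.294%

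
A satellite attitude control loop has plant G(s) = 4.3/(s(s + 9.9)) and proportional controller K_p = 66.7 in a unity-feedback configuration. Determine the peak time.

T_p = 0.194 s

From 1 + K_pG(s) = 0: s² + 9.9s + 286.8 = 0 ⇒ ω_n = 16.94, ζ = 0.2923.
Damped frequency ω_d = ω_n√(1−ζ²) = 16.2 rad/s, so peak time T_p = π/ω_d = 0.194 s.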